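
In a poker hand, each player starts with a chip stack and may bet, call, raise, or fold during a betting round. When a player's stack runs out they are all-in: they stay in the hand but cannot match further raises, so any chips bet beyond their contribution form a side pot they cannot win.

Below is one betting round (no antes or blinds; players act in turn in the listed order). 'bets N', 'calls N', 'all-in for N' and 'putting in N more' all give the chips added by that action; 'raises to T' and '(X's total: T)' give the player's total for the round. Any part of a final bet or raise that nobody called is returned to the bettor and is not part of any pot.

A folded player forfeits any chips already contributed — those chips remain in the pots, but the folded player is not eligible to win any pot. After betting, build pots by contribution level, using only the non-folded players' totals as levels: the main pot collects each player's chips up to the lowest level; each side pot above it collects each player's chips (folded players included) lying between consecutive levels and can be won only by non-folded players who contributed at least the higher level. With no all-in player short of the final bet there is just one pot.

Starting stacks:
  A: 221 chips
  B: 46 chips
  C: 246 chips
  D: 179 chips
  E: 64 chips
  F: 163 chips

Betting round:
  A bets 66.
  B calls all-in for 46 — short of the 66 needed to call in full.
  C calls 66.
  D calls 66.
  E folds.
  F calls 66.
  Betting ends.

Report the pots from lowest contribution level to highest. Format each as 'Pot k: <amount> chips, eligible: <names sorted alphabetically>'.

Pot 1: 230 chips, eligible: A, B, C, D, F
Pot 2: 80 chips, eligible: A, C, D, F

Derivation:
Contributions: A=66, B=46, C=66, D=66, F=66
Folded: E
Pot levels (distinct totals of non-folded players): 46, 66
Layer 1-46: 46 each from A, B, C, D, F = 46*5 = 230 chips; eligible A, B, C, D, F
Layer 47-66: 20 each from A, C, D, F = 20*4 = 80 chips; eligible A, C, D, F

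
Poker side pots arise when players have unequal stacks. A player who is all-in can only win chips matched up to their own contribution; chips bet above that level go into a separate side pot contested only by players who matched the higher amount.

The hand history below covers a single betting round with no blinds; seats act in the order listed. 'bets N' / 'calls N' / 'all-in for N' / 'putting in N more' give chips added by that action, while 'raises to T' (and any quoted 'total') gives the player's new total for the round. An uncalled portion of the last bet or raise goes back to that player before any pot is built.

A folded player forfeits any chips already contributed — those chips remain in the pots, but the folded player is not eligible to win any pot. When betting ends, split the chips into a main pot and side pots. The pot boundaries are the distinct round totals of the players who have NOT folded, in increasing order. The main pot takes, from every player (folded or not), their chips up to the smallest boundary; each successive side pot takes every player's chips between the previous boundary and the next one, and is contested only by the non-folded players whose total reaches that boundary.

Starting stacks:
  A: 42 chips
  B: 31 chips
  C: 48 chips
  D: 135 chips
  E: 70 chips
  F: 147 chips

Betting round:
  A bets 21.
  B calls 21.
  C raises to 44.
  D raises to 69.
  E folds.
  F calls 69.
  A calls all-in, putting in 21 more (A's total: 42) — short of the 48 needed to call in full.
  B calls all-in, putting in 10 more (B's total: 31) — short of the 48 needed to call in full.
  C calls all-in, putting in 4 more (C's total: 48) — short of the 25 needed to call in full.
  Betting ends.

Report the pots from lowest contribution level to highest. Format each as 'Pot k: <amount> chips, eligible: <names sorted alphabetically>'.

Contributions: A=42, B=31, C=48, D=69, F=69
Folded: E
Pot levels (distinct totals of non-folded players): 31, 42, 48, 69
Layer 1-31: 31 each from A, B, C, D, F = 31*5 = 155 chips; eligible A, B, C, D, F
Layer 32-42: 11 each from A, C, D, F = 11*4 = 44 chips; eligible A, C, D, F
Layer 43-48: 6 each from C, D, F = 6*3 = 18 chips; eligible C, D, F
Layer 49-69: 21 each from D, F = 21*2 = 42 chips; eligible D, F

Pot 1: 155 chips, eligible: A, B, C, D, F
Pot 2: 44 chips, eligible: A, C, D, F
Pot 3: 18 chips, eligible: C, D, F
Pot 4: 42 chips, eligible: D, F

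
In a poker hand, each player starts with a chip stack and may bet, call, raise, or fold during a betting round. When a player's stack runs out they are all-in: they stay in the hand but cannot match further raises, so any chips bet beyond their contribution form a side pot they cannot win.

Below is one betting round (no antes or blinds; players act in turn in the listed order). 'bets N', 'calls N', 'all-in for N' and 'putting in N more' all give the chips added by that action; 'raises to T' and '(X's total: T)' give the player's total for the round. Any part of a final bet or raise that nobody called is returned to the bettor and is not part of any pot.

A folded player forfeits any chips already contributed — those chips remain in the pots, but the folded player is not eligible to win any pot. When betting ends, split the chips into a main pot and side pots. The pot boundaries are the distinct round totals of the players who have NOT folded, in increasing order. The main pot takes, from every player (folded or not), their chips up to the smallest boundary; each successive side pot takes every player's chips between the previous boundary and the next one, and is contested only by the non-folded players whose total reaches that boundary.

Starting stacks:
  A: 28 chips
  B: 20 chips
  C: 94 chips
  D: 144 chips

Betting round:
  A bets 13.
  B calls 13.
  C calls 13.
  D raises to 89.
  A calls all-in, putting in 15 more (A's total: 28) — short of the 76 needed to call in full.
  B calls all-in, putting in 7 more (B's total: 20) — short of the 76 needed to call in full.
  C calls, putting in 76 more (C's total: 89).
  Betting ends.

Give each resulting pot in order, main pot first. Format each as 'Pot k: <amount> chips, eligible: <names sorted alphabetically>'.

Contributions: A=28, B=20, C=89, D=89
Pot levels (distinct totals of non-folded players): 20, 28, 89
Layer 1-20: 20 each from A, B, C, D = 20*4 = 80 chips; eligible A, B, C, D
Layer 21-28: 8 each from A, C, D = 8*3 = 24 chips; eligible A, C, D
Layer 29-89: 61 each from C, D = 61*2 = 122 chips; eligible C, D

Pot 1: 80 chips, eligible: A, B, C, D
Pot 2: 24 chips, eligible: A, C, D
Pot 3: 122 chips, eligible: C, D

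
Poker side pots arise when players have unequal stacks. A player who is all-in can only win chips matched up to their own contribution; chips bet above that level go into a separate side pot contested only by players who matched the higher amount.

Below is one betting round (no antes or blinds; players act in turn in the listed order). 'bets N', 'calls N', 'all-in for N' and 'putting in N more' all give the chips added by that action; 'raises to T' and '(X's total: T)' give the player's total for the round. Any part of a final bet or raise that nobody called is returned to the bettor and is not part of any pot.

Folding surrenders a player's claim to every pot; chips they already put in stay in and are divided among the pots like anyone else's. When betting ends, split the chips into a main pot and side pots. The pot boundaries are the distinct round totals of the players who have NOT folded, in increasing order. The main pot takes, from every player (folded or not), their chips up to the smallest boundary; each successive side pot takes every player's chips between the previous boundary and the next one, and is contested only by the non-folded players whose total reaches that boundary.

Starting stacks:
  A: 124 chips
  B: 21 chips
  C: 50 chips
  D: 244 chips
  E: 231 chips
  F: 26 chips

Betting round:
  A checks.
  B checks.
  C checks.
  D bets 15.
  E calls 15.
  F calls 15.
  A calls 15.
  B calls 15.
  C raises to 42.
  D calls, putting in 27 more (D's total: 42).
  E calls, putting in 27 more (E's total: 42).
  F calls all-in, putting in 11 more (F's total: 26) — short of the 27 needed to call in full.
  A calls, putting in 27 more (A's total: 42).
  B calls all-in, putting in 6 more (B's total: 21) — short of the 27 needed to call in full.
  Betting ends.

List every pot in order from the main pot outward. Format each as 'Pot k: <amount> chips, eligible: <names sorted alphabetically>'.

Contributions: A=42, B=21, C=42, D=42, E=42, F=26
Pot levels (distinct totals of non-folded players): 21, 26, 42
Layer 1-21: 21 each from A, B, C, D, E, F = 21*6 = 126 chips; eligible A, B, C, D, E, F
Layer 22-26: 5 each from A, C, D, E, F = 5*5 = 25 chips; eligible A, C, D, E, F
Layer 27-42: 16 each from A, C, D, E = 16*4 = 64 chips; eligible A, C, D, E

Pot 1: 126 chips, eligible: A, B, C, D, E, F
Pot 2: 25 chips, eligible: A, C, D, E, F
Pot 3: 64 chips, eligible: A, C, D, E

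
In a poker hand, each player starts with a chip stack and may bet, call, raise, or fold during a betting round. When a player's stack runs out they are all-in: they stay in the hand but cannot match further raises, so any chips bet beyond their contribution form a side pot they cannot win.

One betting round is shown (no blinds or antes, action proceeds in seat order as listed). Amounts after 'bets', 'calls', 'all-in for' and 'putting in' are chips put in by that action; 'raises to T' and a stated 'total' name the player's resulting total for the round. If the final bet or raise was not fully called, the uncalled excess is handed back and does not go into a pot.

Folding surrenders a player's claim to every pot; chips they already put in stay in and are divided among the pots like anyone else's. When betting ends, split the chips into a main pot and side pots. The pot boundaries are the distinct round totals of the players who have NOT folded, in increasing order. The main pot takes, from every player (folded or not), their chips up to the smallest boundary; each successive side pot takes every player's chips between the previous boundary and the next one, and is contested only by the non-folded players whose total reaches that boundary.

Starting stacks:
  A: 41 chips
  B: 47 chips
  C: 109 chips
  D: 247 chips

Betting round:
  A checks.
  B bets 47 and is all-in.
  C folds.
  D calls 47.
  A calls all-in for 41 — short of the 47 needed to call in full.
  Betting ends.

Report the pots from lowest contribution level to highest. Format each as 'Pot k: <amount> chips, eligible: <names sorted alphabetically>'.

Contributions: A=41, B=47, D=47
Folded: C
Pot levels (distinct totals of non-folded players): 41, 47
Layer 1-41: 41 each from A, B, D = 41*3 = 123 chips; eligible A, B, D
Layer 42-47: 6 each from B, D = 6*2 = 12 chips; eligible B, D

Pot 1: 123 chips, eligible: A, B, D
Pot 2: 12 chips, eligible: B, D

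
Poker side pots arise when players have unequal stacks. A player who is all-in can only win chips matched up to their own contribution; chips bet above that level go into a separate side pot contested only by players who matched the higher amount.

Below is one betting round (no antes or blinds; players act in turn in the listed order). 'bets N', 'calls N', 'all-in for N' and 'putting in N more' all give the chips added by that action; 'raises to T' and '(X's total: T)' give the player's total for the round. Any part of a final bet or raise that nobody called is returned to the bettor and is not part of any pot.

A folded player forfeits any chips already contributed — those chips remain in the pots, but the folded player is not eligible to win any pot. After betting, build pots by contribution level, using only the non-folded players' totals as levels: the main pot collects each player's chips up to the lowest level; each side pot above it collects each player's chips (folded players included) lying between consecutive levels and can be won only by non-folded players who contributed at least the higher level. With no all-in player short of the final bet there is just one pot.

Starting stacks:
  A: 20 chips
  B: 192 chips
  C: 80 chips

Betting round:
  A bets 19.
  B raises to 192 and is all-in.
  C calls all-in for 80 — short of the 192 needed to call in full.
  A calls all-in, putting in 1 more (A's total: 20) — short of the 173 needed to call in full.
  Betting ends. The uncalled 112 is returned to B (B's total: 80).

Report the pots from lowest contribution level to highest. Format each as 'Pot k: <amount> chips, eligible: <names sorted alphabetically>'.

Contributions (after 112 returned to B): A=20, B=80, C=80
Pot levels (distinct totals of non-folded players): 20, 80
Layer 1-20: 20 each from A, B, C = 20*3 = 60 chips; eligible A, B, C
Layer 21-80: 60 each from B, C = 60*2 = 120 chips; eligible B, C

Pot 1: 60 chips, eligible: A, B, C
Pot 2: 120 chips, eligible: B, C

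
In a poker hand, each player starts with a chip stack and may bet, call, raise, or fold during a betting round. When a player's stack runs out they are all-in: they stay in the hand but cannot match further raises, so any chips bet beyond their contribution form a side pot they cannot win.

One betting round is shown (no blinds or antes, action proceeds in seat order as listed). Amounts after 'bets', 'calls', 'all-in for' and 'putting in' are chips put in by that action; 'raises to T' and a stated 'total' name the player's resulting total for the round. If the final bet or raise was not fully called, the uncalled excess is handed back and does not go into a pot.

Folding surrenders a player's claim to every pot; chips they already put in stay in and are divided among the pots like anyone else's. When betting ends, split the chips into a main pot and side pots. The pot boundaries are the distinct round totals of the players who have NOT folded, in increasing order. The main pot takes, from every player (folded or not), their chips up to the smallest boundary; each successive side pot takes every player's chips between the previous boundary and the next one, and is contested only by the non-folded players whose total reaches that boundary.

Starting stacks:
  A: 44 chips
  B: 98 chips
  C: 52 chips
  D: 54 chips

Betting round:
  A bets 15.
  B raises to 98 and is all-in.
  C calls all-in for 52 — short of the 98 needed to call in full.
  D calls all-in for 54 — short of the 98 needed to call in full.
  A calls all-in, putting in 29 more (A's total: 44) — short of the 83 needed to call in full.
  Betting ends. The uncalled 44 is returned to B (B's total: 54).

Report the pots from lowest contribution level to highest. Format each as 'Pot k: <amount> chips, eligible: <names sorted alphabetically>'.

Contributions (after 44 returned to B): A=44, B=54, C=52, D=54
Pot levels (distinct totals of non-folded players): 44, 52, 54
Layer 1-44: 44 each from A, B, C, D = 44*4 = 176 chips; eligible A, B, C, D
Layer 45-52: 8 each from B, C, D = 8*3 = 24 chips; eligible B, C, D
Layer 53-54: 2 each from B, D = 2*2 = 4 chips; eligible B, D

Pot 1: 176 chips, eligible: A, B, C, D
Pot 2: 24 chips, eligible: B, C, D
Pot 3: 4 chips, eligible: B, D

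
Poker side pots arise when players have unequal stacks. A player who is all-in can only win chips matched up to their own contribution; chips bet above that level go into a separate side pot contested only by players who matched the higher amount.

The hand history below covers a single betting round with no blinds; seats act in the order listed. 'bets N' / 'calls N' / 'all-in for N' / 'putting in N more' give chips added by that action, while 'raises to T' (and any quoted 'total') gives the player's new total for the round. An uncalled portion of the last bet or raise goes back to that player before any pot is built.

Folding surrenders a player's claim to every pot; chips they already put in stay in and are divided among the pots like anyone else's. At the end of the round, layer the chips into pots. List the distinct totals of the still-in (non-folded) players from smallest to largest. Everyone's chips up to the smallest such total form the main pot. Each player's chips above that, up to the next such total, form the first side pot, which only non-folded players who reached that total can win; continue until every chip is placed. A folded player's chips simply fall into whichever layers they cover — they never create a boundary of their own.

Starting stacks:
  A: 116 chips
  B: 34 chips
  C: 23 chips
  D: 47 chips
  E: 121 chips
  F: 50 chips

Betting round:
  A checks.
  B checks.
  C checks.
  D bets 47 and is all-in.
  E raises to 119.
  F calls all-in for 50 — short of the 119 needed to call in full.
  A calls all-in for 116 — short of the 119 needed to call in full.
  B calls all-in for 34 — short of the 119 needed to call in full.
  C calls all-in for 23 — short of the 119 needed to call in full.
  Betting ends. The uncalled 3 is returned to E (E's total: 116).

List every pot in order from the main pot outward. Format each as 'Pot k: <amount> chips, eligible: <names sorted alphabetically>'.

Contributions (after 3 returned to E): A=116, B=34, C=23, D=47, E=116, F=50
Pot levels (distinct totals of non-folded players): 23, 34, 47, 50, 116
Layer 1-23: 23 each from A, B, C, D, E, F = 23*6 = 138 chips; eligible A, B, C, D, E, F
Layer 24-34: 11 each from A, B, D, E, F = 11*5 = 55 chips; eligible A, B, D, E, F
Layer 35-47: 13 each from A, D, E, F = 13*4 = 52 chips; eligible A, D, E, F
Layer 48-50: 3 each from A, E, F = 3*3 = 9 chips; eligible A, E, F
Layer 51-116: 66 each from A, E = 66*2 = 132 chips; eligible A, E

Pot 1: 138 chips, eligible: A, B, C, D, E, F
Pot 2: 55 chips, eligible: A, B, D, E, F
Pot 3: 52 chips, eligible: A, D, E, F
Pot 4: 9 chips, eligible: A, E, F
Pot 5: 132 chips, eligible: A, E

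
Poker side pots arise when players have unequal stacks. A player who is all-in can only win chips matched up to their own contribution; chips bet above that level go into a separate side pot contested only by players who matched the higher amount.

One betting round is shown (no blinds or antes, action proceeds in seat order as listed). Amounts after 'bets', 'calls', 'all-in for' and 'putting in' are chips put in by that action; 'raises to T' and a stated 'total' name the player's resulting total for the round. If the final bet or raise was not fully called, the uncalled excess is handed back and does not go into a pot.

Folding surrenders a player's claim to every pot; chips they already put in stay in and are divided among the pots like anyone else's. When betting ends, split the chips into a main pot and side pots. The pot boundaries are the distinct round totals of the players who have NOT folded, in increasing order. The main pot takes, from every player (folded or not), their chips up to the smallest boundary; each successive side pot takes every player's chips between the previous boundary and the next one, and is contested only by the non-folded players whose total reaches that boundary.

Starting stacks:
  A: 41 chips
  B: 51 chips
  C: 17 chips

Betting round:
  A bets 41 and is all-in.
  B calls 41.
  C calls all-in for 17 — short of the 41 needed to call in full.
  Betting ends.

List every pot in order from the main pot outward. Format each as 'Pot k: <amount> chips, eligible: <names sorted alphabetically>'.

Contributions: A=41, B=41, C=17
Pot levels (distinct totals of non-folded players): 17, 41
Layer 1-17: 17 each from A, B, C = 17*3 = 51 chips; eligible A, B, C
Layer 18-41: 24 each from A, B = 24*2 = 48 chips; eligible A, B

Pot 1: 51 chips, eligible: A, B, C
Pot 2: 48 chips, eligible: A, B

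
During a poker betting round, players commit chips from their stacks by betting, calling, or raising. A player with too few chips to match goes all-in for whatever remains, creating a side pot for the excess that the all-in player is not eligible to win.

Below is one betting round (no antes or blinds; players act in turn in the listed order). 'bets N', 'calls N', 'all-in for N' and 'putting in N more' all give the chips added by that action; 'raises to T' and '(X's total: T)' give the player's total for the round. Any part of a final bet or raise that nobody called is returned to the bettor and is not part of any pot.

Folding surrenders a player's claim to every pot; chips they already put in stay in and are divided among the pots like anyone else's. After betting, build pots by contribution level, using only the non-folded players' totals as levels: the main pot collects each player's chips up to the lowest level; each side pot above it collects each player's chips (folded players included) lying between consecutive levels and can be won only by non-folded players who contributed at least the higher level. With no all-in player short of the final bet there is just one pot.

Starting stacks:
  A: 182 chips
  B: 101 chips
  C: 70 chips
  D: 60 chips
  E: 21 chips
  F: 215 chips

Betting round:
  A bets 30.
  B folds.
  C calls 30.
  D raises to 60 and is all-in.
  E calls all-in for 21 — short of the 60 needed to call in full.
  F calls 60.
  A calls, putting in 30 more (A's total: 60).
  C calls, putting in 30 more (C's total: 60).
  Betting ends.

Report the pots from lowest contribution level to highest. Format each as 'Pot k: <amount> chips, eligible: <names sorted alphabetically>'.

Contributions: A=60, C=60, D=60, E=21, F=60
Folded: B
Pot levels (distinct totals of non-folded players): 21, 60
Layer 1-21: 21 each from A, C, D, E, F = 21*5 = 105 chips; eligible A, C, D, E, F
Layer 22-60: 39 each from A, C, D, F = 39*4 = 156 chips; eligible A, C, D, F

Pot 1: 105 chips, eligible: A, C, D, E, F
Pot 2: 156 chips, eligible: A, C, D, F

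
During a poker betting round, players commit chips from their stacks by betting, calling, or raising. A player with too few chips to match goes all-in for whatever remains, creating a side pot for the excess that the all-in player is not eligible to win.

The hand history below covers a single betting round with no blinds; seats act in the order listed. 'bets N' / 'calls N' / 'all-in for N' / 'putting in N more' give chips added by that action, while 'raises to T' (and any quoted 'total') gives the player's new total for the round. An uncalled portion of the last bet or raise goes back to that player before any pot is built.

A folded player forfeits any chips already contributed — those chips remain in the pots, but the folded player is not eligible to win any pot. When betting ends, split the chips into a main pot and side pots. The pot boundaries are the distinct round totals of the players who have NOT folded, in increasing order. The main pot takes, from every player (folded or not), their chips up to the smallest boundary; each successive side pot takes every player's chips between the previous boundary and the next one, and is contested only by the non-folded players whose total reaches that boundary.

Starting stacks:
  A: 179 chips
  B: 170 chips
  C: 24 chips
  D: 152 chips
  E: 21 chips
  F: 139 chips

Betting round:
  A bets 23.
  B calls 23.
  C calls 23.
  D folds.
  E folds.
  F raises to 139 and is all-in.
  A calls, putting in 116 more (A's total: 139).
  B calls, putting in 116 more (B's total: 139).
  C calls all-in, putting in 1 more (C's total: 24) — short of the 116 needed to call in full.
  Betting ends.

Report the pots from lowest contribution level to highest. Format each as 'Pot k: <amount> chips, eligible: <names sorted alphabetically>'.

Pot 1: 96 chips, eligible: A, B, C, F
Pot 2: 345 chips, eligible: A, B, F

Derivation:
Contributions: A=139, B=139, C=24, F=139
Folded: D, E
Pot levels (distinct totals of non-folded players): 24, 139
Layer 1-24: 24 each from A, B, C, F = 24*4 = 96 chips; eligible A, B, C, F
Layer 25-139: 115 each from A, B, F = 115*3 = 345 chips; eligible A, B, F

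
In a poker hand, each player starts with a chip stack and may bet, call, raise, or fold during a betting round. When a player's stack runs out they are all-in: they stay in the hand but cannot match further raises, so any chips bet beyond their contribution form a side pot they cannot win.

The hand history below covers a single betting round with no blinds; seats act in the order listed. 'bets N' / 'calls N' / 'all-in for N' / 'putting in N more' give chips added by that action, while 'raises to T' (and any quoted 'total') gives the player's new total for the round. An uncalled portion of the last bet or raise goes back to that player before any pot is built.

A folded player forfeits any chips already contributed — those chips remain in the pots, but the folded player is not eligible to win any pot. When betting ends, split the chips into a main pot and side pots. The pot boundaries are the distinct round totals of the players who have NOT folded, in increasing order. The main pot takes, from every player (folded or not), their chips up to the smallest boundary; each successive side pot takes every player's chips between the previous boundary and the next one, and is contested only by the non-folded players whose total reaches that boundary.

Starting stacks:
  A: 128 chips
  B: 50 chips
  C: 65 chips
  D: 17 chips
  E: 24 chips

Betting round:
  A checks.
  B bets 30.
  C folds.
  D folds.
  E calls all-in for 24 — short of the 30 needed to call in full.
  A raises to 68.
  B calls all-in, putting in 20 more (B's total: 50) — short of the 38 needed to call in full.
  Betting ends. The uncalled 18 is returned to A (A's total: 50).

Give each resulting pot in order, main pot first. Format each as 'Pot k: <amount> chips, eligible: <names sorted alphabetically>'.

Contributions (after 18 returned to A): A=50, B=50, E=24
Folded: C, D
Pot levels (distinct totals of non-folded players): 24, 50
Layer 1-24: 24 each from A, B, E = 24*3 = 72 chips; eligible A, B, E
Layer 25-50: 26 each from A, B = 26*2 = 52 chips; eligible A, B

Pot 1: 72 chips, eligible: A, B, E
Pot 2: 52 chips, eligible: A, B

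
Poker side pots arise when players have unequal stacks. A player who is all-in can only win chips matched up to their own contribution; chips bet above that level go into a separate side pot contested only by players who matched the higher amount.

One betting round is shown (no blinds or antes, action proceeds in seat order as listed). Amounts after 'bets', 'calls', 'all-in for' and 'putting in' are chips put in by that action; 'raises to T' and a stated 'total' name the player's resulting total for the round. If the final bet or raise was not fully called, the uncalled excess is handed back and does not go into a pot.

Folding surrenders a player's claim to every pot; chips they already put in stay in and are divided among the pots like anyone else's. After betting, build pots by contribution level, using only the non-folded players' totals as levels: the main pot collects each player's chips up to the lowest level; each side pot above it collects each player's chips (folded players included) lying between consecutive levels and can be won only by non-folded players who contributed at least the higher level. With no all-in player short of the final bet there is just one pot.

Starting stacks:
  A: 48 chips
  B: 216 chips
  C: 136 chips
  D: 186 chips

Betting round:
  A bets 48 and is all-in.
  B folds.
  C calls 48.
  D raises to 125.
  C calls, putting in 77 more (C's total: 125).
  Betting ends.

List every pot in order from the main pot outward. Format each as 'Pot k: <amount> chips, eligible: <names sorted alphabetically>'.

Contributions: A=48, C=125, D=125
Folded: B
Pot levels (distinct totals of non-folded players): 48, 125
Layer 1-48: 48 each from A, C, D = 48*3 = 144 chips; eligible A, C, D
Layer 49-125: 77 each from C, D = 77*2 = 154 chips; eligible C, D

Pot 1: 144 chips, eligible: A, C, D
Pot 2: 154 chips, eligible: C, D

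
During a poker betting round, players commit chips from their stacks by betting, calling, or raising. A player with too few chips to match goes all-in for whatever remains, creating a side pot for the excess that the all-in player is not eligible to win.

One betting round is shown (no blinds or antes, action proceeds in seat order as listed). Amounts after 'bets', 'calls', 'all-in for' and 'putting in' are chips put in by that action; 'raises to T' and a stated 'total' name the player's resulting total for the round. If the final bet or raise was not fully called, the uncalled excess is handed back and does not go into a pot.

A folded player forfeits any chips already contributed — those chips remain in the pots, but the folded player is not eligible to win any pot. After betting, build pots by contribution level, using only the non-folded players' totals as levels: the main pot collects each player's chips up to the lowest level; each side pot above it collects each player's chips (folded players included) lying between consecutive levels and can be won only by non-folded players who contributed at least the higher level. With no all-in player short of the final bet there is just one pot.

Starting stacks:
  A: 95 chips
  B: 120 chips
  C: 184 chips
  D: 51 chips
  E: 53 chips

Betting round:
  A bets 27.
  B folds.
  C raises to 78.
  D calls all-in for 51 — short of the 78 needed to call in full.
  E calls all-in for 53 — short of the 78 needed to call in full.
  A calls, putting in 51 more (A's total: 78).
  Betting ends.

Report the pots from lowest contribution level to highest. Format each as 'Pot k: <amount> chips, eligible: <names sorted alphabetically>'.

Contributions: A=78, C=78, D=51, E=53
Folded: B
Pot levels (distinct totals of non-folded players): 51, 53, 78
Layer 1-51: 51 each from A, C, D, E = 51*4 = 204 chips; eligible A, C, D, E
Layer 52-53: 2 each from A, C, E = 2*3 = 6 chips; eligible A, C, E
Layer 54-78: 25 each from A, C = 25*2 = 50 chips; eligible A, C

Pot 1: 204 chips, eligible: A, C, D, E
Pot 2: 6 chips, eligible: A, C, E
Pot 3: 50 chips, eligible: A, C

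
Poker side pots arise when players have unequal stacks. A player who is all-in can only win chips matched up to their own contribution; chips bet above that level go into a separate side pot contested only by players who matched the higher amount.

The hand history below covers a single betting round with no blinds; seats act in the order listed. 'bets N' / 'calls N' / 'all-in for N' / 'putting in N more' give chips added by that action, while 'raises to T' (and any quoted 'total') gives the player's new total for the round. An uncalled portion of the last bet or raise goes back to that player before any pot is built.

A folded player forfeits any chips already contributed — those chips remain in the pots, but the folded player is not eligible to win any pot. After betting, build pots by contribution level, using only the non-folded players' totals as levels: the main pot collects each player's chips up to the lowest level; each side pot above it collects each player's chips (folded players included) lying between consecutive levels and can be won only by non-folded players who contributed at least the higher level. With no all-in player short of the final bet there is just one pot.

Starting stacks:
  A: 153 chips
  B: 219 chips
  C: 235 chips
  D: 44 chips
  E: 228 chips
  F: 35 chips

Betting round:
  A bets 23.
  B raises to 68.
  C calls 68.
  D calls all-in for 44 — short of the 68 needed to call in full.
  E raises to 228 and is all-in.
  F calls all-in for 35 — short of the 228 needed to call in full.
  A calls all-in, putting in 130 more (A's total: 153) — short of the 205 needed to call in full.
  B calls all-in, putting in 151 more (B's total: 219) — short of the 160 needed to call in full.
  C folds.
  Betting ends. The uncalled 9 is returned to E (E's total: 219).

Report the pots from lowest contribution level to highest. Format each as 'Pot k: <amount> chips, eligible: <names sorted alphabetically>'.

Contributions (after 9 returned to E): A=153, B=219, C=68, D=44, E=219, F=35
Folded: C
Pot levels (distinct totals of non-folded players): 35, 44, 153, 219
Layer 1-35: 35 each from A, B, C, D, E, F = 35*6 = 210 chips; eligible A, B, D, E, F
Layer 36-44: 9 each from A, B, C, D, E = 9*5 = 45 chips; eligible A, B, D, E
Layer 45-153: A 109 + B 109 + C 24 + E 109 = 351 chips; eligible A, B, E
Layer 154-219: 66 each from B, E = 66*2 = 132 chips; eligible B, E

Pot 1: 210 chips, eligible: A, B, D, E, F
Pot 2: 45 chips, eligible: A, B, D, E
Pot 3: 351 chips, eligible: A, B, E
Pot 4: 132 chips, eligible: B, E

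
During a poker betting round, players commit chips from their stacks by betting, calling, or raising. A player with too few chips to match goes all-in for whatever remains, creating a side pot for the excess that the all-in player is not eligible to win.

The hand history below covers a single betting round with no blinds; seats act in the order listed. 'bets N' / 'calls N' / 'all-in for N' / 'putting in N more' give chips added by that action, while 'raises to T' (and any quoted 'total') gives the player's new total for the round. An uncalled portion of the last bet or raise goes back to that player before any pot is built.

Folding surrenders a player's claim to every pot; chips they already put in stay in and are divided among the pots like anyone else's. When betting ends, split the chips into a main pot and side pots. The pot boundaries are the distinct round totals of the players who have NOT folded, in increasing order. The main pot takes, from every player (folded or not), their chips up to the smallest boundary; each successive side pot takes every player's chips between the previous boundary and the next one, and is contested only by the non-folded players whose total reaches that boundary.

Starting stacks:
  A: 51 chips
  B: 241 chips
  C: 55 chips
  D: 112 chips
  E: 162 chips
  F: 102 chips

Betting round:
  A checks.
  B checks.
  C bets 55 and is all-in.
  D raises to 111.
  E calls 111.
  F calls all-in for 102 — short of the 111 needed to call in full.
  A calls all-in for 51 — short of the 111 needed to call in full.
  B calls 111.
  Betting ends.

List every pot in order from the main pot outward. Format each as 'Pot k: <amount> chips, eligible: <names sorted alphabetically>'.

Contributions: A=51, B=111, C=55, D=111, E=111, F=102
Pot levels (distinct totals of non-folded players): 51, 55, 102, 111
Layer 1-51: 51 each from A, B, C, D, E, F = 51*6 = 306 chips; eligible A, B, C, D, E, F
Layer 52-55: 4 each from B, C, D, E, F = 4*5 = 20 chips; eligible B, C, D, E, F
Layer 56-102: 47 each from B, D, E, F = 47*4 = 188 chips; eligible B, D, E, F
Layer 103-111: 9 each from B, D, E = 9*3 = 27 chips; eligible B, D, E

Pot 1: 306 chips, eligible: A, B, C, D, E, F
Pot 2: 20 chips, eligible: B, C, D, E, F
Pot 3: 188 chips, eligible: B, D, E, F
Pot 4: 27 chips, eligible: B, D, E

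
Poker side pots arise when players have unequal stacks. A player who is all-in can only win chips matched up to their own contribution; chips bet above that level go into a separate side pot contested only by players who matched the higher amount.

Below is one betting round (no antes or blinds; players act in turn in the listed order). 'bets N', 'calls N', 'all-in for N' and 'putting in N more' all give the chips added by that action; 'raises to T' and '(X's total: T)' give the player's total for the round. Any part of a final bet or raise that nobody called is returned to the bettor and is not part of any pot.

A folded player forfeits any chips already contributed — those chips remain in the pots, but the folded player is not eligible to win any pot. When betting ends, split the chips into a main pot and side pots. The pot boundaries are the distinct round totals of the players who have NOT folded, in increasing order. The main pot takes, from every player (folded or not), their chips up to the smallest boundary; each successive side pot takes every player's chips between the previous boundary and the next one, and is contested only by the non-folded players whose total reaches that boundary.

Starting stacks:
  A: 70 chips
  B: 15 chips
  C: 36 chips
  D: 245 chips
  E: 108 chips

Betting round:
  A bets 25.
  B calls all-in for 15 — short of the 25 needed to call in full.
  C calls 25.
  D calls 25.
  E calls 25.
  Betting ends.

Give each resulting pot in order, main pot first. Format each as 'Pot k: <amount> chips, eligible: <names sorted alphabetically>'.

Pot 1: 75 chips, eligible: A, B, C, D, E
Pot 2: 40 chips, eligible: A, C, D, E

Derivation:
Contributions: A=25, B=15, C=25, D=25, E=25
Pot levels (distinct totals of non-folded players): 15, 25
Layer 1-15: 15 each from A, B, C, D, E = 15*5 = 75 chips; eligible A, B, C, D, E
Layer 16-25: 10 each from A, C, D, E = 10*4 = 40 chips; eligible A, C, D, E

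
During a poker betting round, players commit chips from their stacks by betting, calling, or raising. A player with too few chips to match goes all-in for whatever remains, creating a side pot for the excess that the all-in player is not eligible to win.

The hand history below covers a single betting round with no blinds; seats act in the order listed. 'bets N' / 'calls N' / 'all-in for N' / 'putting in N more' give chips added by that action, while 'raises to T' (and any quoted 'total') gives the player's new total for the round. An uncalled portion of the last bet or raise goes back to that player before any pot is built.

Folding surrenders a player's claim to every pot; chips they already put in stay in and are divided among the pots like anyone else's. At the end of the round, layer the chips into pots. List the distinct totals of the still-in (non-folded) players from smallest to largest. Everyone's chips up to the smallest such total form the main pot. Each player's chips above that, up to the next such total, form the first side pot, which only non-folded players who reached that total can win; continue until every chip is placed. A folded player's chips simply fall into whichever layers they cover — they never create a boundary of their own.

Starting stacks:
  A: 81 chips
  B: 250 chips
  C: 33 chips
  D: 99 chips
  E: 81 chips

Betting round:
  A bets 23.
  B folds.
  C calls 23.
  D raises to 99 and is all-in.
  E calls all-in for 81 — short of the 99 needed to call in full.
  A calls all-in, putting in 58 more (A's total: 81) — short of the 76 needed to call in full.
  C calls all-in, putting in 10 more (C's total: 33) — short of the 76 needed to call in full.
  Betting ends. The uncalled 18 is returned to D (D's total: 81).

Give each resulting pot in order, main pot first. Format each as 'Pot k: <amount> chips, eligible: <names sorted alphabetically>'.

Contributions (after 18 returned to D): A=81, C=33, D=81, E=81
Folded: B
Pot levels (distinct totals of non-folded players): 33, 81
Layer 1-33: 33 each from A, C, D, E = 33*4 = 132 chips; eligible A, C, D, E
Layer 34-81: 48 each from A, D, E = 48*3 = 144 chips; eligible A, D, E

Pot 1: 132 chips, eligible: A, C, D, E
Pot 2: 144 chips, eligible: A, D, E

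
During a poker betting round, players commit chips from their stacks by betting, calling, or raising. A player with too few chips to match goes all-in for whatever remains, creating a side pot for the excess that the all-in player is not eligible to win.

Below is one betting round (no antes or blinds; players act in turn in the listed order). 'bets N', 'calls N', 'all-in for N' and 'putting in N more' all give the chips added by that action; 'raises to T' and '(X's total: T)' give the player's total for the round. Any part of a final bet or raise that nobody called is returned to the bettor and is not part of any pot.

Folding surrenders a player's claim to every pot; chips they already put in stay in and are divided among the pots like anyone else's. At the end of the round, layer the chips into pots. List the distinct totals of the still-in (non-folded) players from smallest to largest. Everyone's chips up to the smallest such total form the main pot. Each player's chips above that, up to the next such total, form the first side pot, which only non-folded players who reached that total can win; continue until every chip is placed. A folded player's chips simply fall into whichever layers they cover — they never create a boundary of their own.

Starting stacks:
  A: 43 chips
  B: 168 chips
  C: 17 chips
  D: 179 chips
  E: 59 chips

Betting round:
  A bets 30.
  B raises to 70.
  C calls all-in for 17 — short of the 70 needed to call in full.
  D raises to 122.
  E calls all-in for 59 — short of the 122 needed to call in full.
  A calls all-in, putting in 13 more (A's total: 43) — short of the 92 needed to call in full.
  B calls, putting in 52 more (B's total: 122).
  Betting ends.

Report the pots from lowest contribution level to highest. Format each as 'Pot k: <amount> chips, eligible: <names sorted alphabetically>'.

Contributions: A=43, B=122, C=17, D=122, E=59
Pot levels (distinct totals of non-folded players): 17, 43, 59, 122
Layer 1-17: 17 each from A, B, C, D, E = 17*5 = 85 chips; eligible A, B, C, D, E
Layer 18-43: 26 each from A, B, D, E = 26*4 = 104 chips; eligible A, B, D, E
Layer 44-59: 16 each from B, D, E = 16*3 = 48 chips; eligible B, D, E
Layer 60-122: 63 each from B, D = 63*2 = 126 chips; eligible B, D

Pot 1: 85 chips, eligible: A, B, C, D, E
Pot 2: 104 chips, eligible: A, B, D, E
Pot 3: 48 chips, eligible: B, D, E
Pot 4: 126 chips, eligible: B, D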